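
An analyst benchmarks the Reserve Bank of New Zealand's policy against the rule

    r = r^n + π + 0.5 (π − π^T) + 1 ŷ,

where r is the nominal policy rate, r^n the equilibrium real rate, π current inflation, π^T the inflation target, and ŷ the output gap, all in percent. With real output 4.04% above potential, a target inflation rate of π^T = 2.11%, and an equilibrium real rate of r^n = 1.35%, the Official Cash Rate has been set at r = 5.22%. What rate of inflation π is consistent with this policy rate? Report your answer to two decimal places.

Output 4.04% above potential → ŷ = 4.04.
Collecting π: r = r^n + (1 + 0.5) π − 0.5 π^T + 1 ŷ
1.5 π = 5.22 − 1.35 + 0.5 × 2.11 − 1 × 4.04 = 0.885
π = 0.885 / 1.5 = 0.59

0.59%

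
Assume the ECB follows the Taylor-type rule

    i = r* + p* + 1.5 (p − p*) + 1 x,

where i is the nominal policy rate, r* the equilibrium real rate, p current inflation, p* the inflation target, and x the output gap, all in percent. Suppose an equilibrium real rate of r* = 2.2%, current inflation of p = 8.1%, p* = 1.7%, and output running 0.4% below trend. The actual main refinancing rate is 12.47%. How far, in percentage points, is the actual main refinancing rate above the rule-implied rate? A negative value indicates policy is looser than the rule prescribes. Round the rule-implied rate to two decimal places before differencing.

-0.63 pp

Output 0.4% below potential → x = -0.4.
i = 2.2 + 1.7 + 1.5 × (8.1 − 1.7) + 1 × (-0.4)
   = 2.2 + 1.7 + 9.6 − 0.4 = 13.10
Deviation = 12.47 − 13.10 = -0.63 pp.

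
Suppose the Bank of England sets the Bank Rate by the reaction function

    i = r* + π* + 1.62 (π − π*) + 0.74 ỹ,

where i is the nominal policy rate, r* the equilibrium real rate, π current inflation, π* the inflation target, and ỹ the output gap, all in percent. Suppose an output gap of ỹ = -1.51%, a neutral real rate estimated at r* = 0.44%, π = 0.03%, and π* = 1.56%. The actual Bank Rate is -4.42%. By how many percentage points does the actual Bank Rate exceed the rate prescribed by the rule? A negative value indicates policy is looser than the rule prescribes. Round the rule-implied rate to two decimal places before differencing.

-2.82 pp

i = 0.44 + 1.56 + 1.62 × (0.03 − 1.56) + 0.74 × (-1.51)
   = 0.44 + 1.56 − 2.4786 − 1.1174 = -1.60
Deviation = -4.42 − (-1.60) = -2.82 pp.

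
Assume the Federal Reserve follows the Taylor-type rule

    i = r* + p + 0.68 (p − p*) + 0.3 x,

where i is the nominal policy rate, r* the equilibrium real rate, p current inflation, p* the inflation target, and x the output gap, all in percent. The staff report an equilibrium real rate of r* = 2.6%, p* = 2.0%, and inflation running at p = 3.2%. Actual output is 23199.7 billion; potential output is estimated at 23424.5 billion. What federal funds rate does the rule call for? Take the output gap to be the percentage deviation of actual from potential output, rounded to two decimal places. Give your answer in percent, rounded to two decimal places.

Output gap = 100 × (23199.7 − 23424.5) / 23424.5 = -0.96%.
i = 2.60 + 3.20 + 0.68 × (3.20 − 2.00) + 0.3 × (-0.96)
   = 2.60 + 3.2 + 0.816 − 0.288 = 6.33

6.33%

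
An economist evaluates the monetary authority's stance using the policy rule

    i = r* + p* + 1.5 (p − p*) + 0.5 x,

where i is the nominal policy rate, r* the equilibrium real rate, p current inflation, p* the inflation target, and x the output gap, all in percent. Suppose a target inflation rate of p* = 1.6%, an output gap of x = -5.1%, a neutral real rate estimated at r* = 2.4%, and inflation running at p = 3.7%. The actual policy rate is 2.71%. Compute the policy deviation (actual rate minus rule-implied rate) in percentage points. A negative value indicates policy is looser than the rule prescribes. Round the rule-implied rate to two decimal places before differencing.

i = 2.4 + 1.6 + 1.5 × (3.7 − 1.6) + 0.5 × (-5.1)
   = 2.4 + 1.6 + 3.15 − 2.55 = 4.60
Deviation = 2.71 − 4.60 = -1.89 pp.

-1.89 pp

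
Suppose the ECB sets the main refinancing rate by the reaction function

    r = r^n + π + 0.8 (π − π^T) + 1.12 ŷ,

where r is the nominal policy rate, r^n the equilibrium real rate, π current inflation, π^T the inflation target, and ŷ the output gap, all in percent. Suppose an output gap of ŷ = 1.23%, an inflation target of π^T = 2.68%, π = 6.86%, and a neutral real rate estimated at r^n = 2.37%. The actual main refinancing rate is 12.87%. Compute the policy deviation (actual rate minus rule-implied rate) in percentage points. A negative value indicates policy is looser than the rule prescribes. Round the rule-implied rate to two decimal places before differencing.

r = 2.37 + 6.86 + 0.8 × (6.86 − 2.68) + 1.12 × 1.23
   = 2.37 + 6.86 + 3.344 + 1.3776 = 13.95
Deviation = 12.87 − 13.95 = -1.08 pp.

-1.08 pp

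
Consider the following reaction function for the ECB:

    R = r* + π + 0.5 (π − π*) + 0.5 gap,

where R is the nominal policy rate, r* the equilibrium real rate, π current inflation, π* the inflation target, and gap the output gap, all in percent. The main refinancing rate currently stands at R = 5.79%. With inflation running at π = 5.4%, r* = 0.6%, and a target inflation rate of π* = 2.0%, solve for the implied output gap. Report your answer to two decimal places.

0.5 gap = 5.79 − 0.6 − 5.4 − 0.5 × (5.4 − 2.0) = -1.91
gap = -1.91 / 0.5 = -3.82

-3.82%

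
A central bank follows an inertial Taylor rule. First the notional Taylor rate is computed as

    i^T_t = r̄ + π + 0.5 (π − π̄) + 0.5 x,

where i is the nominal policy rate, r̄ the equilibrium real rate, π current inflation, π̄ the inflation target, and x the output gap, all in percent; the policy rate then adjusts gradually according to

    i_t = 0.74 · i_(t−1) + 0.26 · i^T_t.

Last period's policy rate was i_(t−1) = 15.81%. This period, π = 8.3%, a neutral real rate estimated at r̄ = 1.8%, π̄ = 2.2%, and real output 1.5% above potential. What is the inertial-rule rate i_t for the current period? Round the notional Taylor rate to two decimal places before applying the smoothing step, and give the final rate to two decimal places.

Output 1.5% above potential → x = 1.5.
i^T_t = 1.8 + 8.3 + 0.5 × (8.3 − 2.2) + 0.5 × 1.5
   = 1.8 + 8.3 + 3.05 + 0.75 = 13.90
i_t = 0.74 × 15.81 + 0.26 × 13.90 = 11.6994 + 3.614 = 15.31

15.31%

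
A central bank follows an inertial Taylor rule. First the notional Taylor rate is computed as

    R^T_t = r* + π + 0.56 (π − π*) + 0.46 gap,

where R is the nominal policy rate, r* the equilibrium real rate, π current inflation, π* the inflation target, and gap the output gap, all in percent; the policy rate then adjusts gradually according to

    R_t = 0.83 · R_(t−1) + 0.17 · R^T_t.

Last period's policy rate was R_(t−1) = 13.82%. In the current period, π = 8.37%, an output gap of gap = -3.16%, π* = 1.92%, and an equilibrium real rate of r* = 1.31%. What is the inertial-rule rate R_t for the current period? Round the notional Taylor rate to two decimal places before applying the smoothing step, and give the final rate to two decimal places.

13.48%

R^T_t = 1.31 + 8.37 + 0.56 × (8.37 − 1.92) + 0.46 × (-3.16)
   = 1.31 + 8.37 + 3.612 − 1.4536 = 11.84
R_t = 0.83 × 13.82 + 0.17 × 11.84 = 11.4706 + 2.0128 = 13.48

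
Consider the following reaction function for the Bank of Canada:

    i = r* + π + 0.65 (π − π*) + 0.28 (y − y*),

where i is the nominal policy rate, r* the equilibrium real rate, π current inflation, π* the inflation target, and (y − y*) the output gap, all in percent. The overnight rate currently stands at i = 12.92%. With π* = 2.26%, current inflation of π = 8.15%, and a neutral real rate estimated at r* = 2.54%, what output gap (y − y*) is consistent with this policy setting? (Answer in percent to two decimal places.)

-5.71%

0.28 (y − y*) = 12.92 − 2.54 − 8.15 − 0.65 × (8.15 − 2.26) = -1.5985
(y − y*) = -1.5985 / 0.28 = -5.71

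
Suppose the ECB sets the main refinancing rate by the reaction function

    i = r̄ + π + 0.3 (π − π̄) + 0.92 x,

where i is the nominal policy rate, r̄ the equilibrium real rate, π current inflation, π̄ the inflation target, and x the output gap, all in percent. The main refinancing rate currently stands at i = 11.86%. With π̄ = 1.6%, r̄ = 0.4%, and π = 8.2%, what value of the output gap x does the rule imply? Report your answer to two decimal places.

1.39%

0.92 x = 11.86 − 0.4 − 8.2 − 0.3 × (8.2 − 1.6) = 1.28
x = 1.28 / 0.92 = 1.39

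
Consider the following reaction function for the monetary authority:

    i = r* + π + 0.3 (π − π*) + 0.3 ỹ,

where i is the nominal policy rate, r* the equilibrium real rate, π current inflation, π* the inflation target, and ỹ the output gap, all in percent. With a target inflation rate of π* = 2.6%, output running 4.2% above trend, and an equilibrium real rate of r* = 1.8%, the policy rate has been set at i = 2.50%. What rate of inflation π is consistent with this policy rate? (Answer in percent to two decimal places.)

0.17%

Output 4.2% above potential → ỹ = 4.2.
Collecting π: i = r* + (1 + 0.3) π − 0.3 π* + 0.3 ỹ
1.3 π = 2.50 − 1.8 + 0.3 × 2.6 − 0.3 × 4.2 = 0.22
π = 0.22 / 1.3 = 0.17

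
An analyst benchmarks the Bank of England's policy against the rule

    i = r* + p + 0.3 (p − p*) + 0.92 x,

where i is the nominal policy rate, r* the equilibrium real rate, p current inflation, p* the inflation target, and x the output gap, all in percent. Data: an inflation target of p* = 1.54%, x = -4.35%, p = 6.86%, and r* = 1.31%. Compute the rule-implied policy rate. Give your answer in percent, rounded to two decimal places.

i = 1.31 + 6.86 + 0.3 × (6.86 − 1.54) + 0.92 × (-4.35)
   = 1.31 + 6.86 + 1.596 − 4.002 = 5.76

5.76%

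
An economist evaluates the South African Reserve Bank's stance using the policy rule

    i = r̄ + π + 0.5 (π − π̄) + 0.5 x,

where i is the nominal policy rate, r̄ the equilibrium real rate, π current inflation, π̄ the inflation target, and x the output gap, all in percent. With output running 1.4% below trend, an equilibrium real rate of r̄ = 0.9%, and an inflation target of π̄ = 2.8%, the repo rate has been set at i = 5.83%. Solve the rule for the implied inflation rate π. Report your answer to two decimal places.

Output 1.4% below potential → x = -1.4.
Collecting π: i = r̄ + (1 + 0.5) π − 0.5 π̄ + 0.5 x
1.5 π = 5.83 − 0.9 + 0.5 × 2.8 − 0.5 × (-1.4) = 7.03
π = 7.03 / 1.5 = 4.69

4.69%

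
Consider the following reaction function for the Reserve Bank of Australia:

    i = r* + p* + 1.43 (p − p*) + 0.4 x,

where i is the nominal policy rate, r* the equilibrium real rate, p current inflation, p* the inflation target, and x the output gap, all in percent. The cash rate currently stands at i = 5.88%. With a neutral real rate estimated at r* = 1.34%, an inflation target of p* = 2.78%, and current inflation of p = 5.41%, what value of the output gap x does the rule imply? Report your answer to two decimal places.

0.4 x = 5.88 − 1.34 − 2.78 − 1.43 × (5.41 − 2.78) = -2.0009
x = -2.0009 / 0.4 = -5.00

-5.00%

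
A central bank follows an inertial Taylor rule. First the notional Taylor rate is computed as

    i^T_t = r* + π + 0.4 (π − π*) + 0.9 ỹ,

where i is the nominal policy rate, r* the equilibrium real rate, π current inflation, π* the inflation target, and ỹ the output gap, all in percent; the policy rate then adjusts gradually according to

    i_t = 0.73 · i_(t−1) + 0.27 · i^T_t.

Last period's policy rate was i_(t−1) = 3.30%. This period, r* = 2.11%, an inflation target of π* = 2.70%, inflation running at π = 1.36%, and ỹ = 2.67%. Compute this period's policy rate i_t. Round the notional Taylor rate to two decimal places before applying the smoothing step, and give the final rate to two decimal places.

i^T_t = 2.11 + 1.36 + 0.4 × (1.36 − 2.70) + 0.9 × 2.67
   = 2.11 + 1.36 − 0.536 + 2.403 = 5.34
i_t = 0.73 × 3.30 + 0.27 × 5.34 = 2.409 + 1.4418 = 3.85

3.85%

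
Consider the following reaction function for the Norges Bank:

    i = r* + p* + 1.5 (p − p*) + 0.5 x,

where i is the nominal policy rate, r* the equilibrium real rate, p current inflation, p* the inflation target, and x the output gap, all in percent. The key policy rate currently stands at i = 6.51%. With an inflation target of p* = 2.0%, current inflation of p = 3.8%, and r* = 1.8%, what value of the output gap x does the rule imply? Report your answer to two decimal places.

0.5 x = 6.51 − 1.8 − 2.0 − 1.5 × (3.8 − 2.0) = 0.01
x = 0.01 / 0.5 = 0.02

0.02%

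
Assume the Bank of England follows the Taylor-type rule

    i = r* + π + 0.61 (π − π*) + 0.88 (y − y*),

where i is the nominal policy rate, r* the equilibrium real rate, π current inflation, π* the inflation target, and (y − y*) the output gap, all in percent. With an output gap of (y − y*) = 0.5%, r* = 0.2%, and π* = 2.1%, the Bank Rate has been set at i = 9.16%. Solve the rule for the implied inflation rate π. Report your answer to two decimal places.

Collecting π: i = r* + (1 + 0.61) π − 0.61 π* + 0.88 (y − y*)
1.61 π = 9.16 − 0.2 + 0.61 × 2.1 − 0.88 × 0.5 = 9.801
π = 9.801 / 1.61 = 6.09

6.09%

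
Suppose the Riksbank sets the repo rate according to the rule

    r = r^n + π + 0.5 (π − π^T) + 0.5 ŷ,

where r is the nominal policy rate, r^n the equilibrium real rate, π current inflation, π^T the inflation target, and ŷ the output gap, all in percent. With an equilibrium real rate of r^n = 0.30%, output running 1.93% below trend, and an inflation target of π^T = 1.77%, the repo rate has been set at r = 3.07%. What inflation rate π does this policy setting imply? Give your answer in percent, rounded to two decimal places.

Output 1.93% below potential → ŷ = -1.93.
Collecting π: r = r^n + (1 + 0.5) π − 0.5 π^T + 0.5 ŷ
1.5 π = 3.07 − 0.30 + 0.5 × 1.77 − 0.5 × (-1.93) = 4.62
π = 4.62 / 1.5 = 3.08

3.08%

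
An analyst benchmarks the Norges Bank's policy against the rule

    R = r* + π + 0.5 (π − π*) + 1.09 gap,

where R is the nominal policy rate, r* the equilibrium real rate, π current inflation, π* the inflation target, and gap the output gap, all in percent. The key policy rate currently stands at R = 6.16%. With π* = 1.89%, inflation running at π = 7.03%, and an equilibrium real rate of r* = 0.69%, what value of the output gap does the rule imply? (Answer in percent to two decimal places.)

1.09 gap = 6.16 − 0.69 − 7.03 − 0.5 × (7.03 − 1.89) = -4.13
gap = -4.13 / 1.09 = -3.79

-3.79%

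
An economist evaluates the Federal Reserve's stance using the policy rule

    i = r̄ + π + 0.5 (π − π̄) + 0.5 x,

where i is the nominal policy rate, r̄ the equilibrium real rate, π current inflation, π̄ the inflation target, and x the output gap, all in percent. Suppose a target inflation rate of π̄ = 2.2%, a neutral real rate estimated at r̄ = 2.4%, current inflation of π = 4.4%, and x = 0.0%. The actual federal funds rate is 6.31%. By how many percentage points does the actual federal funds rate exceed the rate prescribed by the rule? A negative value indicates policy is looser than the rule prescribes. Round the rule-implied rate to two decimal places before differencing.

-1.59 pp

i = 2.4 + 4.4 + 0.5 × (4.4 − 2.2) + 0.5 × 0.0
   = 2.4 + 4.4 + 1.1 + 0 = 7.90
Deviation = 6.31 − 7.90 = -1.59 pp.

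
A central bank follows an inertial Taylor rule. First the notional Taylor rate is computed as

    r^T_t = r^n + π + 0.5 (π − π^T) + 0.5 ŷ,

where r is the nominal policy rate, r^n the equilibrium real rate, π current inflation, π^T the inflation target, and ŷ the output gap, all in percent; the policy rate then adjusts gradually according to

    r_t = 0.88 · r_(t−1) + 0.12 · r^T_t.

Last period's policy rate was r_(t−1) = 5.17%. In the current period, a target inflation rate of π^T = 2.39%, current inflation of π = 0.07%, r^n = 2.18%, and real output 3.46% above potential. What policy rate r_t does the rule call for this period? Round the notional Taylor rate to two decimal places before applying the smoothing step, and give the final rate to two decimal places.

4.89%

Output 3.46% above potential → ŷ = 3.46.
r^T_t = 2.18 + 0.07 + 0.5 × (0.07 − 2.39) + 0.5 × 3.46
   = 2.18 + 0.07 − 1.16 + 1.73 = 2.82
r_t = 0.88 × 5.17 + 0.12 × 2.82 = 4.5496 + 0.3384 = 4.89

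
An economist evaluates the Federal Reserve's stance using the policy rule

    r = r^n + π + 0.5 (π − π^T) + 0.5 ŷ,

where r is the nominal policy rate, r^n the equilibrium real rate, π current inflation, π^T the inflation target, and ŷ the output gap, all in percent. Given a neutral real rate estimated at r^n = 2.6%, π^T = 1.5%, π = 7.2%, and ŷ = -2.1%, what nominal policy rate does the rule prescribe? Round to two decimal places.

11.60%

r = 2.6 + 7.2 + 0.5 × (7.2 − 1.5) + 0.5 × (-2.1)
   = 2.6 + 7.2 + 2.85 − 1.05 = 11.60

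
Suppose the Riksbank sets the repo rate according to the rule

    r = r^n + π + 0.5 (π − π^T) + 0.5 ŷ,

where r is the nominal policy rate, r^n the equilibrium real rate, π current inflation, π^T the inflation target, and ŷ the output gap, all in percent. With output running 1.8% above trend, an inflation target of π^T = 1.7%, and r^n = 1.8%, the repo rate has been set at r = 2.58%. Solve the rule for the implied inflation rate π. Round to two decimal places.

Output 1.8% above potential → ŷ = 1.8.
Collecting π: r = r^n + (1 + 0.5) π − 0.5 π^T + 0.5 ŷ
1.5 π = 2.58 − 1.8 + 0.5 × 1.7 − 0.5 × 1.8 = 0.73
π = 0.73 / 1.5 = 0.49

0.49%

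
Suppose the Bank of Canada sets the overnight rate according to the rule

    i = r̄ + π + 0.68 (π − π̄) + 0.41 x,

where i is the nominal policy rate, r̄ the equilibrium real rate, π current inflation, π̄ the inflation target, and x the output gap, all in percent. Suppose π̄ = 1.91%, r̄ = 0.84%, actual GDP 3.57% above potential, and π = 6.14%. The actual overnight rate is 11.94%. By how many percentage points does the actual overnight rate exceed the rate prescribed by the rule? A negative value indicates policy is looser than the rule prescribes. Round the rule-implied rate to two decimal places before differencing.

Output 3.57% above potential → x = 3.57.
i = 0.84 + 6.14 + 0.68 × (6.14 − 1.91) + 0.41 × 3.57
   = 0.84 + 6.14 + 2.8764 + 1.4637 = 11.32
Deviation = 11.94 − 11.32 = 0.62 pp.

0.62 pp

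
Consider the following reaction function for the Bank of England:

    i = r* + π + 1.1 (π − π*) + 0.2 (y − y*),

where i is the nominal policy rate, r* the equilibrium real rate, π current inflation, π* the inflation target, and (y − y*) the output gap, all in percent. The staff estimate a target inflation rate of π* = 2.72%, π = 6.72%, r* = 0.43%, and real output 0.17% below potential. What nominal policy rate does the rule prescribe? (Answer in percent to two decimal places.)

11.52%

Output 0.17% below potential → (y − y*) = -0.17.
i = 0.43 + 6.72 + 1.1 × (6.72 − 2.72) + 0.2 × (-0.17)
   = 0.43 + 6.72 + 4.4 − 0.034 = 11.52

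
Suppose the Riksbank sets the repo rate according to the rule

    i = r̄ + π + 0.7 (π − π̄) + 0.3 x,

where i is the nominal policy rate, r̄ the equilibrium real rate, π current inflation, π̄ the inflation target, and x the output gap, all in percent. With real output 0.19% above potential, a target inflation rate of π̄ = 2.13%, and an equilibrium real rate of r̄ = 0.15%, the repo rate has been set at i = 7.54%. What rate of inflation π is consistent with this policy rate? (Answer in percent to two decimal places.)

5.19%

Output 0.19% above potential → x = 0.19.
Collecting π: i = r̄ + (1 + 0.7) π − 0.7 π̄ + 0.3 x
1.7 π = 7.54 − 0.15 + 0.7 × 2.13 − 0.3 × 0.19 = 8.824
π = 8.824 / 1.7 = 5.19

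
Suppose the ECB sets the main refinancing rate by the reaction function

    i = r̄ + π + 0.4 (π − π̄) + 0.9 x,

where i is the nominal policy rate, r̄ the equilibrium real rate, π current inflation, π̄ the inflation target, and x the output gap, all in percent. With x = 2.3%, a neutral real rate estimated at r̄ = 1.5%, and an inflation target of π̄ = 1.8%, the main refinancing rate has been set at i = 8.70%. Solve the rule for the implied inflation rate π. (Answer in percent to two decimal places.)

4.18%

Collecting π: i = r̄ + (1 + 0.4) π − 0.4 π̄ + 0.9 x
1.4 π = 8.70 − 1.5 + 0.4 × 1.8 − 0.9 × 2.3 = 5.85
π = 5.85 / 1.4 = 4.18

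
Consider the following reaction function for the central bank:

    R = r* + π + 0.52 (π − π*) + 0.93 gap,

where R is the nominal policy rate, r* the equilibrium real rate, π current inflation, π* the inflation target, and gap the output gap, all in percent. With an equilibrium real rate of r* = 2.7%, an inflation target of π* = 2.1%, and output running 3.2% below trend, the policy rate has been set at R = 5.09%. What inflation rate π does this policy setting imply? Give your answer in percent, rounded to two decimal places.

Output 3.2% below potential → gap = -3.2.
Collecting π: R = r* + (1 + 0.52) π − 0.52 π* + 0.93 gap
1.52 π = 5.09 − 2.7 + 0.52 × 2.1 − 0.93 × (-3.2) = 6.458
π = 6.458 / 1.52 = 4.25

4.25%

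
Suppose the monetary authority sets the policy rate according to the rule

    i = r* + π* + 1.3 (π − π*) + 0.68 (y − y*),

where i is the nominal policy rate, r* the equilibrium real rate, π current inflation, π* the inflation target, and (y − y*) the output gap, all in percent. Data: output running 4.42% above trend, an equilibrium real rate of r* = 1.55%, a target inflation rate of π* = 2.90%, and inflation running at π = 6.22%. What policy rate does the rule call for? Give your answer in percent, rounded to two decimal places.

11.77%

Output 4.42% above potential → (y − y*) = 4.42.
i = 1.55 + 2.90 + 1.3 × (6.22 − 2.90) + 0.68 × 4.42
   = 1.55 + 2.9 + 4.316 + 3.0056 = 11.77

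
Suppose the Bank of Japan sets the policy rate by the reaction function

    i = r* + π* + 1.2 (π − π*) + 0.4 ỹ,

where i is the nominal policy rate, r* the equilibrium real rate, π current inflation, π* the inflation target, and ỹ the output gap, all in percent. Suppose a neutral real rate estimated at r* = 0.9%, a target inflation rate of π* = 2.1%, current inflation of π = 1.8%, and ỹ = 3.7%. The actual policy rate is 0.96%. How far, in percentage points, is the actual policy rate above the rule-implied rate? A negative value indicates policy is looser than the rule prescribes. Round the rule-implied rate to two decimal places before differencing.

-3.16 pp

i = 0.9 + 2.1 + 1.2 × (1.8 − 2.1) + 0.4 × 3.7
   = 0.9 + 2.1 − 0.36 + 1.48 = 4.12
Deviation = 0.96 − 4.12 = -3.16 pp.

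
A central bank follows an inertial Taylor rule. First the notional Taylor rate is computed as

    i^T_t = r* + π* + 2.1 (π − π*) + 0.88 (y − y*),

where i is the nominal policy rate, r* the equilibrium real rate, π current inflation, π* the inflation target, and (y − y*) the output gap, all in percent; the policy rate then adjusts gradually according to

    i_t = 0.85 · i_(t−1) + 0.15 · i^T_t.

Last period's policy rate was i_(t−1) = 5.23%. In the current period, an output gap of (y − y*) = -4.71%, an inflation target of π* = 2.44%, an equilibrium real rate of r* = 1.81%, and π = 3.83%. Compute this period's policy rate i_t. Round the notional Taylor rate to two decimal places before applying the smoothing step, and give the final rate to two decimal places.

i^T_t = 1.81 + 2.44 + 2.1 × (3.83 − 2.44) + 0.88 × (-4.71)
   = 1.81 + 2.44 + 2.919 − 4.1448 = 3.02
i_t = 0.85 × 5.23 + 0.15 × 3.02 = 4.4455 + 0.453 = 4.90

4.90%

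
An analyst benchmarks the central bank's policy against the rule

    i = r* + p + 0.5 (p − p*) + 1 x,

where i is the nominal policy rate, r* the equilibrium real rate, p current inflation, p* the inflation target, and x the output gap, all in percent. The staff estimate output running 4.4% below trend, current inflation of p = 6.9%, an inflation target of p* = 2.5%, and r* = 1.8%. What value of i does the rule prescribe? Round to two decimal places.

Output 4.4% below potential → x = -4.4.
i = 1.8 + 6.9 + 0.5 × (6.9 − 2.5) + 1 × (-4.4)
   = 1.8 + 6.9 + 2.2 − 4.4 = 6.50

6.50%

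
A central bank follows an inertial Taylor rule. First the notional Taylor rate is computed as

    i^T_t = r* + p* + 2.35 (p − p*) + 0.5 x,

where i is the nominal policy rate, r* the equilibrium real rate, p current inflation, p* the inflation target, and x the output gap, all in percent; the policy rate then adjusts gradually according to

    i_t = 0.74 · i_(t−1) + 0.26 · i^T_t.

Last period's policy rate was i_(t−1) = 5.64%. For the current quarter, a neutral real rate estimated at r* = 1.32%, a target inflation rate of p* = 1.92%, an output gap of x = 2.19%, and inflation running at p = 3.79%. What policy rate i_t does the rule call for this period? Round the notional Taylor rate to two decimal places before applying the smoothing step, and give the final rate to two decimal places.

6.44%

i^T_t = 1.32 + 1.92 + 2.35 × (3.79 − 1.92) + 0.5 × 2.19
   = 1.32 + 1.92 + 4.3945 + 1.095 = 8.73
i_t = 0.74 × 5.64 + 0.26 × 8.73 = 4.1736 + 2.2698 = 6.44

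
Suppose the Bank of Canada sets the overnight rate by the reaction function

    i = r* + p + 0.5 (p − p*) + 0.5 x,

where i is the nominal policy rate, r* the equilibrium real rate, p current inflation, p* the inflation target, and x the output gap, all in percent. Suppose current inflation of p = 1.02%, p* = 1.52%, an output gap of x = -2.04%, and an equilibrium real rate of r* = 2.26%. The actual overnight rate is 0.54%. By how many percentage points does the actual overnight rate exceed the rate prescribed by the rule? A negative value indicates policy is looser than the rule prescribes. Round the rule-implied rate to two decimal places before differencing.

i = 2.26 + 1.02 + 0.5 × (1.02 − 1.52) + 0.5 × (-2.04)
   = 2.26 + 1.02 − 0.25 − 1.02 = 2.01
Deviation = 0.54 − 2.01 = -1.47 pp.

-1.47 pp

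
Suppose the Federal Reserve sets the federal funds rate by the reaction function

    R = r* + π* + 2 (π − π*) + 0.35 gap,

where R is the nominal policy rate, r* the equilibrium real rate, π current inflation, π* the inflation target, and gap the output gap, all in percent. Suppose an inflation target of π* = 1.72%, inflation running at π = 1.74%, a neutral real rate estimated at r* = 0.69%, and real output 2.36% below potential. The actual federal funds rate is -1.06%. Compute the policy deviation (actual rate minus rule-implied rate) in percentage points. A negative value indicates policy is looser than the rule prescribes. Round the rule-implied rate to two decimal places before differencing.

-2.68 pp

Output 2.36% below potential → gap = -2.36.
R = 0.69 + 1.72 + 2 × (1.74 − 1.72) + 0.35 × (-2.36)
   = 0.69 + 1.72 + 0.04 − 0.826 = 1.62
Deviation = -1.06 − 1.62 = -2.68 pp.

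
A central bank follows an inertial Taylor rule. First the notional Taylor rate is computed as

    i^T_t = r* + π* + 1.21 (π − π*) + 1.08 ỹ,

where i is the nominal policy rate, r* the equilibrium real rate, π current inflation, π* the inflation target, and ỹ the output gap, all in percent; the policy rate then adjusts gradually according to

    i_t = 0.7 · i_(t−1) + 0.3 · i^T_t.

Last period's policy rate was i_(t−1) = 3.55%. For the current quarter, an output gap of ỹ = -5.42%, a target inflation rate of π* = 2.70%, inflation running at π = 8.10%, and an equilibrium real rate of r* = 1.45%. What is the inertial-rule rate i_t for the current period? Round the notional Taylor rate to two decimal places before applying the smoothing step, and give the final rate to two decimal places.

i^T_t = 1.45 + 2.70 + 1.21 × (8.10 − 2.70) + 1.08 × (-5.42)
   = 1.45 + 2.7 + 6.534 − 5.8536 = 4.83
i_t = 0.7 × 3.55 + 0.3 × 4.83 = 2.485 + 1.449 = 3.93

3.93%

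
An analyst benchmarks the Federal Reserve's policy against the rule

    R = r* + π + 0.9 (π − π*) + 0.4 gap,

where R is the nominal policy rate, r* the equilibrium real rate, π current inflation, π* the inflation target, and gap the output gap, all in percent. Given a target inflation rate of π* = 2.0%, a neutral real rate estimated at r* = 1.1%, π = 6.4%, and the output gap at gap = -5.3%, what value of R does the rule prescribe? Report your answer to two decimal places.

9.34%

R = 1.1 + 6.4 + 0.9 × (6.4 − 2.0) + 0.4 × (-5.3)
   = 1.1 + 6.4 + 3.96 − 2.12 = 9.34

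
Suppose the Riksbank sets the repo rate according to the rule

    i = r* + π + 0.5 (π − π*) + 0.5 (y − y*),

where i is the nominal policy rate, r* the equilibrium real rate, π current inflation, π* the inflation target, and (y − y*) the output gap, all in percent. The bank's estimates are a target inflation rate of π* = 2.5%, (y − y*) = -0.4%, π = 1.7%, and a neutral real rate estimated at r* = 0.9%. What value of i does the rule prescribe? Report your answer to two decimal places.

i = 0.9 + 1.7 + 0.5 × (1.7 − 2.5) + 0.5 × (-0.4)
   = 0.9 + 1.7 − 0.4 − 0.2 = 2.00

2.00%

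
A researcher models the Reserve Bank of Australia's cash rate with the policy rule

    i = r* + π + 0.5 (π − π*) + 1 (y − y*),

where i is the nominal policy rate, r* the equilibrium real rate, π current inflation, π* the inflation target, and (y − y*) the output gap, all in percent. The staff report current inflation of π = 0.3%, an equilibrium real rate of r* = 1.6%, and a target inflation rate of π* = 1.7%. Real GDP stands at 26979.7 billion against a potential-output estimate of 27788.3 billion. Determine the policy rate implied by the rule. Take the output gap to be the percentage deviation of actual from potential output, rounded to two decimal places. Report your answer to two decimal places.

-1.71%

Output gap = 100 × (26979.7 − 27788.3) / 27788.3 = -2.91%.
i = 1.60 + 0.30 + 0.5 × (0.30 − 1.70) + 1 × (-2.91)
   = 1.60 + 0.3 − 0.7 − 2.91 = -1.71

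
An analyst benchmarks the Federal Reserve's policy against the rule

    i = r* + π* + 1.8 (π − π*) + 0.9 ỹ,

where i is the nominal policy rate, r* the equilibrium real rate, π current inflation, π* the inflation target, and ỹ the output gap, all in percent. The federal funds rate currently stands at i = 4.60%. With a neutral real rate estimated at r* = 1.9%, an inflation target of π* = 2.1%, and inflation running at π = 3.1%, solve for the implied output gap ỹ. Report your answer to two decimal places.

-1.33%

0.9 ỹ = 4.60 − 1.9 − 2.1 − 1.8 × (3.1 − 2.1) = -1.2
ỹ = -1.2 / 0.9 = -1.33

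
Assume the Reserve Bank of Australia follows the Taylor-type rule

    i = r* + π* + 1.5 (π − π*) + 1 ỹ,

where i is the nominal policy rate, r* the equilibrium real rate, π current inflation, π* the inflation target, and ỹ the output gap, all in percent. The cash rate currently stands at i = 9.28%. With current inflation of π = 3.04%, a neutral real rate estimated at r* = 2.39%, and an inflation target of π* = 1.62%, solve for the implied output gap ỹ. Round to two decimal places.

1 ỹ = 9.28 − 2.39 − 1.62 − 1.5 × (3.04 − 1.62) = 3.14
ỹ = 3.14 / 1 = 3.14

3.14%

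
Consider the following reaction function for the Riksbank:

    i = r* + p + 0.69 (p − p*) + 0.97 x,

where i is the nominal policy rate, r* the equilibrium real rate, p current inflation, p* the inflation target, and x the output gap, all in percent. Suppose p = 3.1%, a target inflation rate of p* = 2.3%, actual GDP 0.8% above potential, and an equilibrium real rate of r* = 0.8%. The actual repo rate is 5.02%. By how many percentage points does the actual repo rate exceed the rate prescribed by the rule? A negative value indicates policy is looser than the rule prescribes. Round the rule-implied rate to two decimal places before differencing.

-0.21 pp

Output 0.8% above potential → x = 0.8.
i = 0.8 + 3.1 + 0.69 × (3.1 − 2.3) + 0.97 × 0.8
   = 0.8 + 3.1 + 0.552 + 0.776 = 5.23
Deviation = 5.02 − 5.23 = -0.21 pp.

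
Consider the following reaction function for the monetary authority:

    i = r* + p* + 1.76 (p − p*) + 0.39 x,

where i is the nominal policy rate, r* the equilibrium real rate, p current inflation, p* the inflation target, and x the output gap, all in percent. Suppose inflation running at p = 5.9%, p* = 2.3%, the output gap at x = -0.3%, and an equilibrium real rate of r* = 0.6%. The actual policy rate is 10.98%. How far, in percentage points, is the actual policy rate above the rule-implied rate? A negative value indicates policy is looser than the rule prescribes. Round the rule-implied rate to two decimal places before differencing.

1.86 pp

i = 0.6 + 2.3 + 1.76 × (5.9 − 2.3) + 0.39 × (-0.3)
   = 0.6 + 2.3 + 6.336 − 0.117 = 9.12
Deviation = 10.98 − 9.12 = 1.86 pp.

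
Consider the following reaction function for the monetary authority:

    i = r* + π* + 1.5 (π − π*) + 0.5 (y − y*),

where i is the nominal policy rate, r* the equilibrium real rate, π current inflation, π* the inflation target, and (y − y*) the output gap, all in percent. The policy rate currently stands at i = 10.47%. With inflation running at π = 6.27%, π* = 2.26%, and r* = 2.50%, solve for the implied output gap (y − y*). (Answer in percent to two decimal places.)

0.5 (y − y*) = 10.47 − 2.50 − 2.26 − 1.5 × (6.27 − 2.26) = -0.305
(y − y*) = -0.305 / 0.5 = -0.61

-0.61%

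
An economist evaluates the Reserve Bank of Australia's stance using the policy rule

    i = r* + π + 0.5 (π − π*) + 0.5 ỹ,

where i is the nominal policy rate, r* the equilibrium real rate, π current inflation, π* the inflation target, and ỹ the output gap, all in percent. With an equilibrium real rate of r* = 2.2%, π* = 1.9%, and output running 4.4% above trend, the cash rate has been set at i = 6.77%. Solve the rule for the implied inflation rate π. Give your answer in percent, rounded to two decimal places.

2.21%

Output 4.4% above potential → ỹ = 4.4.
Collecting π: i = r* + (1 + 0.5) π − 0.5 π* + 0.5 ỹ
1.5 π = 6.77 − 2.2 + 0.5 × 1.9 − 0.5 × 4.4 = 3.32
π = 3.32 / 1.5 = 2.21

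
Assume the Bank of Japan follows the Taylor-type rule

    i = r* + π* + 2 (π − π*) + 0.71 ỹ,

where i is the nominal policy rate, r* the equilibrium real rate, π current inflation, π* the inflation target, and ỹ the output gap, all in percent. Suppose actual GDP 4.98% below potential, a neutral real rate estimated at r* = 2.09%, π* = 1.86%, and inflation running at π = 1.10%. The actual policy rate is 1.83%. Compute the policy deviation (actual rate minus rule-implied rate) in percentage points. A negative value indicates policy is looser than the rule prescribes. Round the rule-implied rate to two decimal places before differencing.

2.94 pp

Output 4.98% below potential → ỹ = -4.98.
i = 2.09 + 1.86 + 2 × (1.10 − 1.86) + 0.71 × (-4.98)
   = 2.09 + 1.86 − 1.52 − 3.5358 = -1.11
Deviation = 1.83 − (-1.11) = 2.94 pp.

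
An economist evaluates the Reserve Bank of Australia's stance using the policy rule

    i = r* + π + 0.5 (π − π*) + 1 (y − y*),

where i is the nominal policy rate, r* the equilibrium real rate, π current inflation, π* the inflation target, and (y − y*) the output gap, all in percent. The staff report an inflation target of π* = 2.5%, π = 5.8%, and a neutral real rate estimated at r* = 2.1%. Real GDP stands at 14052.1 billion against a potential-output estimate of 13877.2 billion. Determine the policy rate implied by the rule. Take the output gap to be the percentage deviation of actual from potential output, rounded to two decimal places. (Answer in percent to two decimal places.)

10.81%

Output gap = 100 × (14052.1 − 13877.2) / 13877.2 = 1.26%.
i = 2.10 + 5.80 + 0.5 × (5.80 − 2.50) + 1 × 1.26
   = 2.10 + 5.8 + 1.65 + 1.26 = 10.81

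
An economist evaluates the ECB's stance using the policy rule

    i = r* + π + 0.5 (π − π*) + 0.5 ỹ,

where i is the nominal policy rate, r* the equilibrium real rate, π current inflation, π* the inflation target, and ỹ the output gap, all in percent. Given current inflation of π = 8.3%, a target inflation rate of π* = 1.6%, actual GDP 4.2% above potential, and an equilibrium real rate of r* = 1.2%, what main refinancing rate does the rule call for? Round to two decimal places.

14.95%

Output 4.2% above potential → ỹ = 4.2.
i = 1.2 + 8.3 + 0.5 × (8.3 − 1.6) + 0.5 × 4.2
   = 1.2 + 8.3 + 3.35 + 2.1 = 14.95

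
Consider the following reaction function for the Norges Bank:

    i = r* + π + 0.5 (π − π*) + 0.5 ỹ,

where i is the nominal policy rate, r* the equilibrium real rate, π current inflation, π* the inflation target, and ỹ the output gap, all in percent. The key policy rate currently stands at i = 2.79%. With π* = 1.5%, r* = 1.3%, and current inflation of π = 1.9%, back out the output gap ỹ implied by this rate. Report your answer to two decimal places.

0.5 ỹ = 2.79 − 1.3 − 1.9 − 0.5 × (1.9 − 1.5) = -0.61
ỹ = -0.61 / 0.5 = -1.22

-1.22%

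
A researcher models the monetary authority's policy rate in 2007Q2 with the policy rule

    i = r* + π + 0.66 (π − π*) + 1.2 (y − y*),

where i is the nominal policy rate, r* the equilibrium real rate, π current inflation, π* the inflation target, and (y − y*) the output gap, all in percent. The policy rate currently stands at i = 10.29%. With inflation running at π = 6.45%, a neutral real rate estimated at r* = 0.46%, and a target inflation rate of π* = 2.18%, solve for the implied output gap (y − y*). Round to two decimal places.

0.47%

1.2 (y − y*) = 10.29 − 0.46 − 6.45 − 0.66 × (6.45 − 2.18) = 0.5618
(y − y*) = 0.5618 / 1.2 = 0.47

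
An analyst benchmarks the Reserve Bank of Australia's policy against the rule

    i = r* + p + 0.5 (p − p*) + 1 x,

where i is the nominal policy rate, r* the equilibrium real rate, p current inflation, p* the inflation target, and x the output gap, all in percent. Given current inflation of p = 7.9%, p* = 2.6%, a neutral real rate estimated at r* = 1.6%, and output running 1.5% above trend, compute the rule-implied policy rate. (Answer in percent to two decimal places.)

Output 1.5% above potential → x = 1.5.
i = 1.6 + 7.9 + 0.5 × (7.9 − 2.6) + 1 × 1.5
   = 1.6 + 7.9 + 2.65 + 1.5 = 13.65

13.65%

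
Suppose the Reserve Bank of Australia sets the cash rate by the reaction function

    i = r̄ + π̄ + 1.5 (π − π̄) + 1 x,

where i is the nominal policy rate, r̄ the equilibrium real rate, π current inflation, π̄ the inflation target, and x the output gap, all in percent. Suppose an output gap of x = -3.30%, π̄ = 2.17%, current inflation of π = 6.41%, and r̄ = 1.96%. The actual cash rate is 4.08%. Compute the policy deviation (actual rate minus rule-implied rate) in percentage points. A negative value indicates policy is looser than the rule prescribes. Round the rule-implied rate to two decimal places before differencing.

-3.11 pp

i = 1.96 + 2.17 + 1.5 × (6.41 − 2.17) + 1 × (-3.30)
   = 1.96 + 2.17 + 6.36 − 3.3 = 7.19
Deviation = 4.08 − 7.19 = -3.11 pp.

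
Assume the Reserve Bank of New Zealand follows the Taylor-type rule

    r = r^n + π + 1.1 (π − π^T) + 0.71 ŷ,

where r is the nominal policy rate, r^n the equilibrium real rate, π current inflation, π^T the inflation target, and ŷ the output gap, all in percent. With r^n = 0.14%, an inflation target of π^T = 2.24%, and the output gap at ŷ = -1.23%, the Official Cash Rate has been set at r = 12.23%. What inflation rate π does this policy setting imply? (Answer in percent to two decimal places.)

7.35%

Collecting π: r = r^n + (1 + 1.1) π − 1.1 π^T + 0.71 ŷ
2.1 π = 12.23 − 0.14 + 1.1 × 2.24 − 0.71 × (-1.23) = 15.4273
π = 15.4273 / 2.1 = 7.35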